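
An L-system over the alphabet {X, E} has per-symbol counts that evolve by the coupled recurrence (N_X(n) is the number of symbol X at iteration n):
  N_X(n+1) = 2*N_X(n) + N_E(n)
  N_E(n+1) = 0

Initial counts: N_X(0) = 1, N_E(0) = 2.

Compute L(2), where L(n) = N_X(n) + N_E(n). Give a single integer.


Step 0: N_X=1, N_E=2, L=3
Step 1: N_X=4, N_E=0, L=4
Step 2: N_X=8, N_E=0, L=8

Answer: 8


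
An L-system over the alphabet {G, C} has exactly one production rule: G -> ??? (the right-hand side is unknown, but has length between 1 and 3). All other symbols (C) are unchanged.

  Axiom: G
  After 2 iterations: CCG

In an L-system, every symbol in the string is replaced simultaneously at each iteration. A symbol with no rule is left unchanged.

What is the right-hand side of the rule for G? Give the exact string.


Trying G -> CG:
  Step 0: G
  Step 1: CG
  Step 2: CCG
Matches the given result.

Answer: CG


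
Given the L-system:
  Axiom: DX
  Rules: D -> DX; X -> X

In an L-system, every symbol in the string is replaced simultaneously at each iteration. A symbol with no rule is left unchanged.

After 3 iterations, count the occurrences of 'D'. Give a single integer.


Step 0: DX  (1 'D')
Step 1: DXX  (1 'D')
Step 2: DXXX  (1 'D')
Step 3: DXXXX  (1 'D')

Answer: 1


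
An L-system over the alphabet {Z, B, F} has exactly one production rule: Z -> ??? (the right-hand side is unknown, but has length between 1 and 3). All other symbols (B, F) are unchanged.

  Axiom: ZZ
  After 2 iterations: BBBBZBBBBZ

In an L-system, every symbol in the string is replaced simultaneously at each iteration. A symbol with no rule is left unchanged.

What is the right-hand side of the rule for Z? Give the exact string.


Trying Z -> BBZ:
  Step 0: ZZ
  Step 1: BBZBBZ
  Step 2: BBBBZBBBBZ
Matches the given result.

Answer: BBZ


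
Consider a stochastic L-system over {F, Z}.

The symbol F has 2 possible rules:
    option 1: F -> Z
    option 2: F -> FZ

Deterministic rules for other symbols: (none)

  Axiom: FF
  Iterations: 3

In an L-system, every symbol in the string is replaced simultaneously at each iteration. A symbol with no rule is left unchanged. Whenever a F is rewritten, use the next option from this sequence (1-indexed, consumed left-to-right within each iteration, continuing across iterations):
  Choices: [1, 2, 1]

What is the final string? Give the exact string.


Answer: ZZZ

Derivation:
Step 0: FF
Step 1: ZFZ  (used choices [1, 2])
Step 2: ZZZ  (used choices [1])
Step 3: ZZZ  (used choices [])


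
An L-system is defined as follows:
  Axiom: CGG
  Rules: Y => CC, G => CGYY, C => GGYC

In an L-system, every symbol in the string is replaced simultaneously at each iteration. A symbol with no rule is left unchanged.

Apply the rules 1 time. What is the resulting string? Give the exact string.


Step 0: CGG
Step 1: GGYCCGYYCGYY

Answer: GGYCCGYYCGYY


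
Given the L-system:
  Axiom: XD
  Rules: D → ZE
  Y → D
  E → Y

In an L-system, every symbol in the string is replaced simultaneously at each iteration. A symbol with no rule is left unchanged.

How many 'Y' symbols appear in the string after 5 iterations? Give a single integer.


Step 0: XD  (0 'Y')
Step 1: XZE  (0 'Y')
Step 2: XZY  (1 'Y')
Step 3: XZD  (0 'Y')
Step 4: XZZE  (0 'Y')
Step 5: XZZY  (1 'Y')

Answer: 1


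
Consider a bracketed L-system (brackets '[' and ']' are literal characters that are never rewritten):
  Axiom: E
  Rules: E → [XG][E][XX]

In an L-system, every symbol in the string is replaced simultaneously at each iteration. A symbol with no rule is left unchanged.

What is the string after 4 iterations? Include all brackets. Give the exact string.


Answer: [XG][[XG][[XG][[XG][E][XX]][XX]][XX]][XX]

Derivation:
Step 0: E
Step 1: [XG][E][XX]
Step 2: [XG][[XG][E][XX]][XX]
Step 3: [XG][[XG][[XG][E][XX]][XX]][XX]
Step 4: [XG][[XG][[XG][[XG][E][XX]][XX]][XX]][XX]


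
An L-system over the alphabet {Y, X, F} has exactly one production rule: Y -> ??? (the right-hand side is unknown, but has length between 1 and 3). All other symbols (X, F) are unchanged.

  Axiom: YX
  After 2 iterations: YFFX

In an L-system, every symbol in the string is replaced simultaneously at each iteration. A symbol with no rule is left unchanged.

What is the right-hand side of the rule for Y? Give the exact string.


Trying Y -> YF:
  Step 0: YX
  Step 1: YFX
  Step 2: YFFX
Matches the given result.

Answer: YF


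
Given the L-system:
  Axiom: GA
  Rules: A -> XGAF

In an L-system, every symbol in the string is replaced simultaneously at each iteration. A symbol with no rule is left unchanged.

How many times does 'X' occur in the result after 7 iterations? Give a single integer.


Answer: 7

Derivation:
Step 0: GA  (0 'X')
Step 1: GXGAF  (1 'X')
Step 2: GXGXGAFF  (2 'X')
Step 3: GXGXGXGAFFF  (3 'X')
Step 4: GXGXGXGXGAFFFF  (4 'X')
Step 5: GXGXGXGXGXGAFFFFF  (5 'X')
Step 6: GXGXGXGXGXGXGAFFFFFF  (6 'X')
Step 7: GXGXGXGXGXGXGXGAFFFFFFF  (7 'X')


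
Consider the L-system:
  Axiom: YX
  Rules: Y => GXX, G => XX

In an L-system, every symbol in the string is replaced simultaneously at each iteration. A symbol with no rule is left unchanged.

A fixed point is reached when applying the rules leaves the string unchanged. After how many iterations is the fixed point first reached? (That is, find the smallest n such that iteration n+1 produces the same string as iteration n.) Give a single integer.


Step 0: YX
Step 1: GXXX
Step 2: XXXXX
Step 3: XXXXX  (unchanged — fixed point at step 2)

Answer: 2


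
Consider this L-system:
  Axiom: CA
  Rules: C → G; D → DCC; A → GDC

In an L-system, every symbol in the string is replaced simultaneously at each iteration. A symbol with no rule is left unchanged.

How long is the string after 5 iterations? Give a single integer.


Answer: 12

Derivation:
Step 0: length = 2
Step 1: length = 4
Step 2: length = 6
Step 3: length = 8
Step 4: length = 10
Step 5: length = 12


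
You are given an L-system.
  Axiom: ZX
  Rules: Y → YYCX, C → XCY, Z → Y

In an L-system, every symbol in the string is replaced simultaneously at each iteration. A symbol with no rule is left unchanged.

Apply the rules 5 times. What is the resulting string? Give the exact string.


Answer: YYCXYYCXXCYXYYCXYYCXXCYXXXCYYYCXXYYCXYYCXXCYXYYCXYYCXXCYXXXCYYYCXXXXXCYYYCXYYCXYYCXXCYXXX

Derivation:
Step 0: ZX
Step 1: YX
Step 2: YYCXX
Step 3: YYCXYYCXXCYXX
Step 4: YYCXYYCXXCYXYYCXYYCXXCYXXXCYYYCXXX
Step 5: YYCXYYCXXCYXYYCXYYCXXCYXXXCYYYCXXYYCXYYCXXCYXYYCXYYCXXCYXXXCYYYCXXXXXCYYYCXYYCXYYCXXCYXXX


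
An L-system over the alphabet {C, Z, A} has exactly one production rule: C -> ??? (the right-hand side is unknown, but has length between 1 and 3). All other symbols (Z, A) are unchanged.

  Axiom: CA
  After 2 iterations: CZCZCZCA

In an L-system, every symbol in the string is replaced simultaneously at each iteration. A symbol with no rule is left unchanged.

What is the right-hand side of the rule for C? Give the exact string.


Trying C -> CZC:
  Step 0: CA
  Step 1: CZCA
  Step 2: CZCZCZCA
Matches the given result.

Answer: CZC


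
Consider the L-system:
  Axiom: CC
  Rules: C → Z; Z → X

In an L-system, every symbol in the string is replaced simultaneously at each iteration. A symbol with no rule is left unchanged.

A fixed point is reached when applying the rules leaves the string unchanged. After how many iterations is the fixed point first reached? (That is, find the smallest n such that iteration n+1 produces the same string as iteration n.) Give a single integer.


Step 0: CC
Step 1: ZZ
Step 2: XX
Step 3: XX  (unchanged — fixed point at step 2)

Answer: 2


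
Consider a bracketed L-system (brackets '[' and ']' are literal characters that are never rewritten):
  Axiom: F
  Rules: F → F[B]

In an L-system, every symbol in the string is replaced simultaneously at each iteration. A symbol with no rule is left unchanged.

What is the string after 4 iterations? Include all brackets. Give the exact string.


Step 0: F
Step 1: F[B]
Step 2: F[B][B]
Step 3: F[B][B][B]
Step 4: F[B][B][B][B]

Answer: F[B][B][B][B]


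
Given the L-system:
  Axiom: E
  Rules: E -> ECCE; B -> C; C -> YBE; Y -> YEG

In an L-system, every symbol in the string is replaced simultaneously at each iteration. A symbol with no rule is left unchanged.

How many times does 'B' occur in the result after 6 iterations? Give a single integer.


Answer: 126

Derivation:
Final string: ECCEYBEYBEECCEYEGCECCEYEGCECCEECCEYBEYBEECCEYEGECCEGYBEECCEYBEYBEECCEYEGECCEGYBEECCEYBEYBEECCEECCEYBEYBEECCEYEGCECCEYEGCECCEECCEYBEYBEECCEYEGECCEGECCEYBEYBEECCEGYEGCECCEECCEYBEYBEECCEYEGCECCEYEGCECCEECCEYBEYBEECCEYEGECCEGECCEYBEYBEECCEGYEGCECCEECCEYBEYBEECCEYEGCECCEYEGCECCEECCEYBEYBEECCEECCEYBEYBEECCEYEGCECCEYEGCECCEECCEYBEYBEECCEYEGECCEGYBEECCEYBEYBEECCEYEGECCEGYBEECCEYBEYBEECCEECCEYBEYBEECCEYEGCECCEYEGCECCEECCEYBEYBEECCEYEGECCEGECCEYBEYBEECCEGECCEYBEYBEECCEYEGCECCEYEGCECCEECCEYBEYBEECCEGYEGECCEGYBEECCEYBEYBEECCEECCEYBEYBEECCEYEGCECCEYEGCECCEECCEYBEYBEECCEYEGECCEGYBEECCEYBEYBEECCEYEGECCEGYBEECCEYBEYBEECCEECCEYBEYBEECCEYEGCECCEYEGCECCEECCEYBEYBEECCEYEGECCEGECCEYBEYBEECCEGECCEYBEYBEECCEYEGCECCEYEGCECCEECCEYBEYBEECCEGYEGECCEGYBEECCEYBEYBEECCEECCEYBEYBEECCEYEGCECCEYEGCECCEECCEYBEYBEECCEYEGECCEGYBEECCEYBEYBEECCEYEGECCEGYBEECCEYBEYBEECCEECCEYBEYBEECCEYEGCECCEYEGCECCEECCEYBEYBEECCEECCEYBEYBEECCEYEGCECCEYEGCECCEECCEYBEYBEECCEYEGECCEGYBEECCEYBEYBEECCEYEGECCEGYBEECCEYBEYBEECCEECCEYBEYBEECCEYEGCECCEYEGCECCEECCEYBEYBEECCEYEGECCEGECCEYBEYBEECCEGYEGCECCEECCEYBEYBEECCEYEGCECCEYEGCECCEECCEYBEYBEECCEYEGECCEGECCEYBEYBEECCEGYEGCECCEECCEYBEYBEECCEYEGCECCEYEGCECCEECCEYBEYBEECCEECCEYBEYBEECCEYEGCECCEYEGCECCEECCEYBEYBEECCEYEGECCEGYBEECCEYBEYBEECCEYEGECCEGYBEECCEYBEYBEECCEECCEYBEYBEECCEYEGCECCEYEGCECCEECCEYBEYBEECCE
Count of 'B': 126


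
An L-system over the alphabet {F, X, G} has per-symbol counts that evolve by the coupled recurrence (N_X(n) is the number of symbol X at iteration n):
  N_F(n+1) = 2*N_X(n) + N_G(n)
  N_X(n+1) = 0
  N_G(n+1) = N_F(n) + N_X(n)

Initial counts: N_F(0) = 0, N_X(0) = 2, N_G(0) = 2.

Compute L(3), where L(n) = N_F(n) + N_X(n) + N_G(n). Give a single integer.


Step 0: N_F=0, N_X=2, N_G=2, L=4
Step 1: N_F=6, N_X=0, N_G=2, L=8
Step 2: N_F=2, N_X=0, N_G=6, L=8
Step 3: N_F=6, N_X=0, N_G=2, L=8

Answer: 8


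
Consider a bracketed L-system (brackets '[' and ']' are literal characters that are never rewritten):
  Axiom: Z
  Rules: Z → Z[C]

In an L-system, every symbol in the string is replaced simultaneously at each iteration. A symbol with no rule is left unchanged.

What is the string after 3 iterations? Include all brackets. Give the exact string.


Answer: Z[C][C][C]

Derivation:
Step 0: Z
Step 1: Z[C]
Step 2: Z[C][C]
Step 3: Z[C][C][C]


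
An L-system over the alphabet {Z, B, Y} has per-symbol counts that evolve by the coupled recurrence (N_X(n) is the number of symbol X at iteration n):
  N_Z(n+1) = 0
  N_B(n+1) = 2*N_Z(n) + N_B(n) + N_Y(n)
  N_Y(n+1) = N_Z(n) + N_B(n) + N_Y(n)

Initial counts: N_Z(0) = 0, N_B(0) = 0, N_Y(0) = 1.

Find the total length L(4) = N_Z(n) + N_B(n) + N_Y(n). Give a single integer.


Step 0: N_Z=0, N_B=0, N_Y=1, L=1
Step 1: N_Z=0, N_B=1, N_Y=1, L=2
Step 2: N_Z=0, N_B=2, N_Y=2, L=4
Step 3: N_Z=0, N_B=4, N_Y=4, L=8
Step 4: N_Z=0, N_B=8, N_Y=8, L=16

Answer: 16


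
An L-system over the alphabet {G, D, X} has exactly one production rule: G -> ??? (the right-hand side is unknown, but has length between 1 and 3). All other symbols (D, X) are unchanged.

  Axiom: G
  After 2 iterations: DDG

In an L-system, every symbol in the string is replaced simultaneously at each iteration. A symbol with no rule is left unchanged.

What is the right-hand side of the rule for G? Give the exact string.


Answer: DG

Derivation:
Trying G -> DG:
  Step 0: G
  Step 1: DG
  Step 2: DDG
Matches the given result.


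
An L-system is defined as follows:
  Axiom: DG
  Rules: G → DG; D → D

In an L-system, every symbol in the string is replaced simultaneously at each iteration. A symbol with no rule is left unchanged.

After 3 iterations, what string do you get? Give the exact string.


Answer: DDDDG

Derivation:
Step 0: DG
Step 1: DDG
Step 2: DDDG
Step 3: DDDDG


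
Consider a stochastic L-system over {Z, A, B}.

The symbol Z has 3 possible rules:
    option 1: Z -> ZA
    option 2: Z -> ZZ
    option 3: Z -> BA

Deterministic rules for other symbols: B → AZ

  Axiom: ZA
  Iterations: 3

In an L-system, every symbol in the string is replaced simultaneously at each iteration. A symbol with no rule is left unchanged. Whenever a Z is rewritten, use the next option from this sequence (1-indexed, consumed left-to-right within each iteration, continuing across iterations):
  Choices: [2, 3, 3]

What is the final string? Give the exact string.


Answer: AZAAZAA

Derivation:
Step 0: ZA
Step 1: ZZA  (used choices [2])
Step 2: BABAA  (used choices [3, 3])
Step 3: AZAAZAA  (used choices [])


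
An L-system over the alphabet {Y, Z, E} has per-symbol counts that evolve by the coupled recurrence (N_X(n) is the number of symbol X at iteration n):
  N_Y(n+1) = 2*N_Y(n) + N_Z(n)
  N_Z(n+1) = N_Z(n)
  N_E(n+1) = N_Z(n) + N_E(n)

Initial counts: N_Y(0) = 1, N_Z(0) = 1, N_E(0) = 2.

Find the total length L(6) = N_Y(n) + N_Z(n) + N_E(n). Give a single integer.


Step 0: N_Y=1, N_Z=1, N_E=2, L=4
Step 1: N_Y=3, N_Z=1, N_E=3, L=7
Step 2: N_Y=7, N_Z=1, N_E=4, L=12
Step 3: N_Y=15, N_Z=1, N_E=5, L=21
Step 4: N_Y=31, N_Z=1, N_E=6, L=38
Step 5: N_Y=63, N_Z=1, N_E=7, L=71
Step 6: N_Y=127, N_Z=1, N_E=8, L=136

Answer: 136


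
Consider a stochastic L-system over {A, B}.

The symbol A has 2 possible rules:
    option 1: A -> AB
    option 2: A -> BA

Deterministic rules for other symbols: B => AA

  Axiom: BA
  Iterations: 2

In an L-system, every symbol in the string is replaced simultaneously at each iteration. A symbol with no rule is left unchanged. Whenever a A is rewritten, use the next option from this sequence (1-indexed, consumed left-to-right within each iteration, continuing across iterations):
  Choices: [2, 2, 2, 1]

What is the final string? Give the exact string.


Step 0: BA
Step 1: AABA  (used choices [2])
Step 2: BABAAAAB  (used choices [2, 2, 1])

Answer: BABAAAAB


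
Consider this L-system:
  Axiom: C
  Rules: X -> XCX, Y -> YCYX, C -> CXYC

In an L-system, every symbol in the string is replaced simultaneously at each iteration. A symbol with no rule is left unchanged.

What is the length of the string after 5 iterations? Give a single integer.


Step 0: length = 1
Step 1: length = 4
Step 2: length = 15
Step 3: length = 55
Step 4: length = 200
Step 5: length = 725

Answer: 725


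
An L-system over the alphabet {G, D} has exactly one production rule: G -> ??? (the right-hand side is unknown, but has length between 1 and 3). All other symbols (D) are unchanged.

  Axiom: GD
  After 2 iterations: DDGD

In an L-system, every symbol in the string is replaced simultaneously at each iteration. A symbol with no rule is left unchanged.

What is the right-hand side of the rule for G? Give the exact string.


Answer: DG

Derivation:
Trying G -> DG:
  Step 0: GD
  Step 1: DGD
  Step 2: DDGD
Matches the given result.


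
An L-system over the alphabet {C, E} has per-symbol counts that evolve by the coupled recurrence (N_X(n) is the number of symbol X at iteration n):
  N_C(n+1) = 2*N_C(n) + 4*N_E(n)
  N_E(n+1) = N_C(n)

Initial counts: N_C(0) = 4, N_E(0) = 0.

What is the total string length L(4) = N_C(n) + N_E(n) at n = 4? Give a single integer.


Step 0: N_C=4, N_E=0, L=4
Step 1: N_C=8, N_E=4, L=12
Step 2: N_C=32, N_E=8, L=40
Step 3: N_C=96, N_E=32, L=128
Step 4: N_C=320, N_E=96, L=416

Answer: 416


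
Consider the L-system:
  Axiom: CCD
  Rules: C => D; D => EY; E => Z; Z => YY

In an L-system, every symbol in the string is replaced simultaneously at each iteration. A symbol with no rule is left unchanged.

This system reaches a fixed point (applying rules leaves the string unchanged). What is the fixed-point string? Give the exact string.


Answer: YYYYYYYYY

Derivation:
Step 0: CCD
Step 1: DDEY
Step 2: EYEYZY
Step 3: ZYZYYYY
Step 4: YYYYYYYYY
Step 5: YYYYYYYYY  (unchanged — fixed point at step 4)


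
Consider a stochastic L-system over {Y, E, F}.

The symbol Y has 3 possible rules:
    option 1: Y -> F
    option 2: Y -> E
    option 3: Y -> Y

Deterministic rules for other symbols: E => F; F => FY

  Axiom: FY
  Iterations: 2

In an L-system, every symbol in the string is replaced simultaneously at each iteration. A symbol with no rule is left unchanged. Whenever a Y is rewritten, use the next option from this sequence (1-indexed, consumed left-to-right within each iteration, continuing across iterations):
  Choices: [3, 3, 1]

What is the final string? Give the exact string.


Answer: FYYF

Derivation:
Step 0: FY
Step 1: FYY  (used choices [3])
Step 2: FYYF  (used choices [3, 1])


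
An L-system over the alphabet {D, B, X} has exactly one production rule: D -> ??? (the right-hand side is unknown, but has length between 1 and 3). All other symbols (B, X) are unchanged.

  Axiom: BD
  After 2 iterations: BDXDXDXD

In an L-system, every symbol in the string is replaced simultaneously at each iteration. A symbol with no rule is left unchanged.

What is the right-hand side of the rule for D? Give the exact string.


Trying D -> DXD:
  Step 0: BD
  Step 1: BDXD
  Step 2: BDXDXDXD
Matches the given result.

Answer: DXD


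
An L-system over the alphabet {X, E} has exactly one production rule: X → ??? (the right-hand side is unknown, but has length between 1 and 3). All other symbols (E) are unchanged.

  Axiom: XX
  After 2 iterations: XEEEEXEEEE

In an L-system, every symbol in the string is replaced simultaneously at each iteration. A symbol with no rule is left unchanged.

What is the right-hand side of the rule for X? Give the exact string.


Answer: XEE

Derivation:
Trying X → XEE:
  Step 0: XX
  Step 1: XEEXEE
  Step 2: XEEEEXEEEE
Matches the given result.


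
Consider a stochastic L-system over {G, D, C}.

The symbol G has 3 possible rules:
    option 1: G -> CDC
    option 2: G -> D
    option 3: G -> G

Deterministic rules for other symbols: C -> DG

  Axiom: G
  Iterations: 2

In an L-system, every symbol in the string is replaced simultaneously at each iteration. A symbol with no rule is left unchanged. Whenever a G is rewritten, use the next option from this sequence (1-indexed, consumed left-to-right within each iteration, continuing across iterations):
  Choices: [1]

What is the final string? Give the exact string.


Step 0: G
Step 1: CDC  (used choices [1])
Step 2: DGDDG  (used choices [])

Answer: DGDDG


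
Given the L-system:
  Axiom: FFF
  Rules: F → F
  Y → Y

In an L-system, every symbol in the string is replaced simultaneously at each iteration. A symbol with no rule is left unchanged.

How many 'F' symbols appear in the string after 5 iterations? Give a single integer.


Step 0: FFF  (3 'F')
Step 1: FFF  (3 'F')
Step 2: FFF  (3 'F')
Step 3: FFF  (3 'F')
Step 4: FFF  (3 'F')
Step 5: FFF  (3 'F')

Answer: 3


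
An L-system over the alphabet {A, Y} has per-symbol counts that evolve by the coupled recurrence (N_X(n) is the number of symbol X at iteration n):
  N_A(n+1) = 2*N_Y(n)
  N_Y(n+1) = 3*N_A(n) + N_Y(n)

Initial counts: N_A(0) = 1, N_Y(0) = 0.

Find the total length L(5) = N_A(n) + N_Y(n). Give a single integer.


Answer: 243

Derivation:
Step 0: N_A=1, N_Y=0, L=1
Step 1: N_A=0, N_Y=3, L=3
Step 2: N_A=6, N_Y=3, L=9
Step 3: N_A=6, N_Y=21, L=27
Step 4: N_A=42, N_Y=39, L=81
Step 5: N_A=78, N_Y=165, L=243


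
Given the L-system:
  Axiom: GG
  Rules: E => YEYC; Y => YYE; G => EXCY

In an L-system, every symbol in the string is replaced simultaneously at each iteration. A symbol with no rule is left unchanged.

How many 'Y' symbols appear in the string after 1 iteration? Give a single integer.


Answer: 2

Derivation:
Step 0: GG  (0 'Y')
Step 1: EXCYEXCY  (2 'Y')


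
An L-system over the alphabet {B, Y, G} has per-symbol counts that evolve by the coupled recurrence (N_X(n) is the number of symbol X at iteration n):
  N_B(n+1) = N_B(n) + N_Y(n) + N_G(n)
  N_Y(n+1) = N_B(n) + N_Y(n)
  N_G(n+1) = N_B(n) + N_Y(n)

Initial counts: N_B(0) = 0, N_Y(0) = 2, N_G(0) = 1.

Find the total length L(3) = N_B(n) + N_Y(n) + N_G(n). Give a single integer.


Step 0: N_B=0, N_Y=2, N_G=1, L=3
Step 1: N_B=3, N_Y=2, N_G=2, L=7
Step 2: N_B=7, N_Y=5, N_G=5, L=17
Step 3: N_B=17, N_Y=12, N_G=12, L=41

Answer: 41


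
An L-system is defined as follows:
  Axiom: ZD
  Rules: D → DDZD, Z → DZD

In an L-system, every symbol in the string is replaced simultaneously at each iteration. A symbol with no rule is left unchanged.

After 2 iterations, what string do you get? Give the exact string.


Answer: DDZDDZDDDZDDDZDDDZDDZDDDZD

Derivation:
Step 0: ZD
Step 1: DZDDDZD
Step 2: DDZDDZDDDZDDDZDDDZDDZDDDZD


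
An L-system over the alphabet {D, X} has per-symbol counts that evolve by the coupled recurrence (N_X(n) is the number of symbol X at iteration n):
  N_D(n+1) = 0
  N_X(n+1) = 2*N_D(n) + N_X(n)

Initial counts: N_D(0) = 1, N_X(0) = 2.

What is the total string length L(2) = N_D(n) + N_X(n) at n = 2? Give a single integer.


Answer: 4

Derivation:
Step 0: N_D=1, N_X=2, L=3
Step 1: N_D=0, N_X=4, L=4
Step 2: N_D=0, N_X=4, L=4


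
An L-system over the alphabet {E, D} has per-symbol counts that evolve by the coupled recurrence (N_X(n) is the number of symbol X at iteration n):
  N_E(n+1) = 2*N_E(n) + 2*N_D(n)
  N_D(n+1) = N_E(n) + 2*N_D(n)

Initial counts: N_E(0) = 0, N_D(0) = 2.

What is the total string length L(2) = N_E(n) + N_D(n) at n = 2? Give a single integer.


Step 0: N_E=0, N_D=2, L=2
Step 1: N_E=4, N_D=4, L=8
Step 2: N_E=16, N_D=12, L=28

Answer: 28


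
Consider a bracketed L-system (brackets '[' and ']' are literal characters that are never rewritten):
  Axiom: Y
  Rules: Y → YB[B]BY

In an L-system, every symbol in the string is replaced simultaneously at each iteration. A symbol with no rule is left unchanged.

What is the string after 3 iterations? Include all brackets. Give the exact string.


Step 0: Y
Step 1: YB[B]BY
Step 2: YB[B]BYB[B]BYB[B]BY
Step 3: YB[B]BYB[B]BYB[B]BYB[B]BYB[B]BYB[B]BYB[B]BY

Answer: YB[B]BYB[B]BYB[B]BYB[B]BYB[B]BYB[B]BYB[B]BY


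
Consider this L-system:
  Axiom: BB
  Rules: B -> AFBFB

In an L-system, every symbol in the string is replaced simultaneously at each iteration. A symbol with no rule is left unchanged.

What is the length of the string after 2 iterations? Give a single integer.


Answer: 26

Derivation:
Step 0: length = 2
Step 1: length = 10
Step 2: length = 26


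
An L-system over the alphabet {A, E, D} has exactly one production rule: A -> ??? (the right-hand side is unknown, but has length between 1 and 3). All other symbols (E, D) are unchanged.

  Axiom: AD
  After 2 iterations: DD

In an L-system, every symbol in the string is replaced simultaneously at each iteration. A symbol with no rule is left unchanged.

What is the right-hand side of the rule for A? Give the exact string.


Answer: D

Derivation:
Trying A -> D:
  Step 0: AD
  Step 1: DD
  Step 2: DD
Matches the given result.


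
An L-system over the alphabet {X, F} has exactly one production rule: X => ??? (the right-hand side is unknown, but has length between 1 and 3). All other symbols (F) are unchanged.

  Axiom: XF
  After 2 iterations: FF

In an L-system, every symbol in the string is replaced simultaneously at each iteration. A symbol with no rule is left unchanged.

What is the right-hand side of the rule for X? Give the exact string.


Trying X => F:
  Step 0: XF
  Step 1: FF
  Step 2: FF
Matches the given result.

Answer: F


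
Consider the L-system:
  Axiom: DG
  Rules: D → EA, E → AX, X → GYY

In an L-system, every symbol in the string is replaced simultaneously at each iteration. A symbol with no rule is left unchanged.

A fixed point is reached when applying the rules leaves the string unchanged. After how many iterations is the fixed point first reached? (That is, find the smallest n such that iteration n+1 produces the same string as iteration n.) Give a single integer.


Step 0: DG
Step 1: EAG
Step 2: AXAG
Step 3: AGYYAG
Step 4: AGYYAG  (unchanged — fixed point at step 3)

Answer: 3


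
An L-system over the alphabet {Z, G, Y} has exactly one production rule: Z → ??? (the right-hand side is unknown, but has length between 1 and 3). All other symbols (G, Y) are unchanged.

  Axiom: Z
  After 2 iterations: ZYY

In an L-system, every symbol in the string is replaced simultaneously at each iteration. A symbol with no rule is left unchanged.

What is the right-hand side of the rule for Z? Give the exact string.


Answer: ZY

Derivation:
Trying Z → ZY:
  Step 0: Z
  Step 1: ZY
  Step 2: ZYY
Matches the given result.


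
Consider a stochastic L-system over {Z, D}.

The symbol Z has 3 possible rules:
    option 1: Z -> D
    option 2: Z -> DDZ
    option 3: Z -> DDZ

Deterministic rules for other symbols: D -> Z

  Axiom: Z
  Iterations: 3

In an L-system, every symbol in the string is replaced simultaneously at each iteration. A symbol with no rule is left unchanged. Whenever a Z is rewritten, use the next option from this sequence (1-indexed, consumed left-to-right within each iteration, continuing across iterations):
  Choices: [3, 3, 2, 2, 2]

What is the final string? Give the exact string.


Step 0: Z
Step 1: DDZ  (used choices [3])
Step 2: ZZDDZ  (used choices [3])
Step 3: DDZDDZZZDDZ  (used choices [2, 2, 2])

Answer: DDZDDZZZDDZ


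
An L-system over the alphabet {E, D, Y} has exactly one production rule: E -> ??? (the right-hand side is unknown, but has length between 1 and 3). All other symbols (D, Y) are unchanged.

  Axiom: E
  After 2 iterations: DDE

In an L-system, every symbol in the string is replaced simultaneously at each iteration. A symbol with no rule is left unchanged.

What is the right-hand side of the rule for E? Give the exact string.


Trying E -> DE:
  Step 0: E
  Step 1: DE
  Step 2: DDE
Matches the given result.

Answer: DE


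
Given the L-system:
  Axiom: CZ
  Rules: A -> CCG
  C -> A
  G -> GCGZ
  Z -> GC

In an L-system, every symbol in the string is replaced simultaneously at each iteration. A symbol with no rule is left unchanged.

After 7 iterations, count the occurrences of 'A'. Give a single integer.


Step 0: length=2, 'A' count=0
Step 1: length=3, 'A' count=1
Step 2: length=8, 'A' count=1
Step 3: length=20, 'A' count=3
Step 4: length=53, 'A' count=6
Step 5: length=139, 'A' count=17
Step 6: length=369, 'A' count=42
Step 7: length=976, 'A' count=114
Final string: AAGCGZAAGCGZGCGZAGCGZGCCCGGCGZAGCGZGCGCGZAAAGCGZAAGCGZGCGZAGCGZGCCCGGCGZAGCGZGCGCGZAGCGZAGCGZGCCCGGCGZAGCGZGCGCGZAAAGCGZGCGZAGCGZGCCCGGCGZAGCGZGCGCGZAGCGZAGCGZGCCCGCCGCCGGCGZAGCGZGCGCGZAGCGZGCCCGGCGZAGCGZGCGCGZAAAGCGZGCGZAGCGZGCCCGGCGZAGCGZGCGCGZAGCGZAGCGZGCCCGGCGZAGCGZGCCCGGCGZAGCGZGCGCGZAAAGCGZGCGZAGCGZGCCCGGCGZAGCGZGCGCGZAAAGCGZGCGZAGCGZGCCCGGCGZAGCGZGCGCGZAGCGZAGCGZGCCCGCCGCCGGCGZAGCGZGCGCGZAGCGZGCCCGGCGZAGCGZGCGCGZAAAGCGZGCGZAGCGZGCCCGGCGZAGCGZGCGCGZAGCGZAGCGZGCCCGGCGZAGCGZGCCCGGCGZAGCGZGCGCGZAAAGCGZAAGCGZAAGCGZGCGZAGCGZGCCCGGCGZAGCGZGCGCGZAGCGZAGCGZGCCCGGCGZAGCGZGCGCGZAAAGCGZGCGZAGCGZGCCCGGCGZAGCGZGCGCGZAGCGZAGCGZGCCCGCCGCCGGCGZAGCGZGCGCGZAGCGZGCCCGGCGZAGCGZGCGCGZAAAGCGZGCGZAGCGZGCCCGGCGZAGCGZGCGCGZAGCGZAGCGZGCCCGGCGZAGCGZGCCCGGCGZAGCGZGCGCGZAAAGCGZGCGZAGCGZGCCCGGCGZAGCGZGCGCGZAAAGCGZGCGZAGCGZGCCCGGCGZAGCGZGCGCGZAGCGZAGCGZGCCCGCCGCCGGCGZAGCGZGCCCGCCGGCGZAGCGZGCCCGCCGGCGZAGCGZGCGCGZAGCGZGCCCGGCGZAGCGZGCGCGZAAAGCGZGCGZAGCGZGCCCGGCGZAGCGZGCGCGZAGCGZAGCGZGCCCG

Answer: 114


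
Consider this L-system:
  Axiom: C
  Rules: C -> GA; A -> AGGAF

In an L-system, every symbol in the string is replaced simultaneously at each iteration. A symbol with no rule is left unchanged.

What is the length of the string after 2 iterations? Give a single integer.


Step 0: length = 1
Step 1: length = 2
Step 2: length = 6

Answer: 6


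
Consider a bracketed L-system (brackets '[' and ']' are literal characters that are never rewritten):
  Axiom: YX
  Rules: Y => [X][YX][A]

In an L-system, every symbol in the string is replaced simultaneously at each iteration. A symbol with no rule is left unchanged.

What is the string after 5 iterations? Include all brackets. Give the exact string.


Answer: [X][[X][[X][[X][[X][YX][A]X][A]X][A]X][A]X][A]X

Derivation:
Step 0: YX
Step 1: [X][YX][A]X
Step 2: [X][[X][YX][A]X][A]X
Step 3: [X][[X][[X][YX][A]X][A]X][A]X
Step 4: [X][[X][[X][[X][YX][A]X][A]X][A]X][A]X
Step 5: [X][[X][[X][[X][[X][YX][A]X][A]X][A]X][A]X][A]X


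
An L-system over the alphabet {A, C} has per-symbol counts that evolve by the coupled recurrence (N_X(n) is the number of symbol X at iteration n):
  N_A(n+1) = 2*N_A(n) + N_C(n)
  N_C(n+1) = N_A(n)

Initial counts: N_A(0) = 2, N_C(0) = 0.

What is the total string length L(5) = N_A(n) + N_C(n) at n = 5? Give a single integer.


Answer: 198

Derivation:
Step 0: N_A=2, N_C=0, L=2
Step 1: N_A=4, N_C=2, L=6
Step 2: N_A=10, N_C=4, L=14
Step 3: N_A=24, N_C=10, L=34
Step 4: N_A=58, N_C=24, L=82
Step 5: N_A=140, N_C=58, L=198


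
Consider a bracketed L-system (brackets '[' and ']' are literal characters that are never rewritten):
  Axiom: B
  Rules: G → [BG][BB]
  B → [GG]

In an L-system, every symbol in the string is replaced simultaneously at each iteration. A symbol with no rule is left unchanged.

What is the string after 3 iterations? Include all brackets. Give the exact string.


Step 0: B
Step 1: [GG]
Step 2: [[BG][BB][BG][BB]]
Step 3: [[[GG][BG][BB]][[GG][GG]][[GG][BG][BB]][[GG][GG]]]

Answer: [[[GG][BG][BB]][[GG][GG]][[GG][BG][BB]][[GG][GG]]]


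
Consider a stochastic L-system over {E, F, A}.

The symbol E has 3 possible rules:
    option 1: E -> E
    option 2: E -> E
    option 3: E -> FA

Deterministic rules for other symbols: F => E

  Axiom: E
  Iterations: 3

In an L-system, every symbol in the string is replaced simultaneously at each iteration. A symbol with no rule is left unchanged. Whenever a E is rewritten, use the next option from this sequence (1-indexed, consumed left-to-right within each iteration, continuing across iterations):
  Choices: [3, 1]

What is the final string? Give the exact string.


Step 0: E
Step 1: FA  (used choices [3])
Step 2: EA  (used choices [])
Step 3: EA  (used choices [1])

Answer: EA


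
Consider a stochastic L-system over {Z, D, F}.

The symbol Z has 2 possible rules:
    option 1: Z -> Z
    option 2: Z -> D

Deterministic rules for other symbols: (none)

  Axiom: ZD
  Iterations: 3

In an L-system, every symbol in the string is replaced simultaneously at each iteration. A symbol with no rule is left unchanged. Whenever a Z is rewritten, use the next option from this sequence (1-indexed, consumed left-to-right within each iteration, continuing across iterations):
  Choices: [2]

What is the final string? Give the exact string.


Step 0: ZD
Step 1: DD  (used choices [2])
Step 2: DD  (used choices [])
Step 3: DD  (used choices [])

Answer: DD


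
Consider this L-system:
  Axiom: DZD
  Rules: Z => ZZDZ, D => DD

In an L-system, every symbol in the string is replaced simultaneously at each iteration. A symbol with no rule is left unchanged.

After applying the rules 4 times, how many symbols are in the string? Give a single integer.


Answer: 178

Derivation:
Step 0: length = 3
Step 1: length = 8
Step 2: length = 22
Step 3: length = 62
Step 4: length = 178


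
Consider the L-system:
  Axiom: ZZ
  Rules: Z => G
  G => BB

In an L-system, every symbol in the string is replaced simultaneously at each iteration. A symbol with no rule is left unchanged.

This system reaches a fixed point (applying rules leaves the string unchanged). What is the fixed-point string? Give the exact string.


Answer: BBBB

Derivation:
Step 0: ZZ
Step 1: GG
Step 2: BBBB
Step 3: BBBB  (unchanged — fixed point at step 2)


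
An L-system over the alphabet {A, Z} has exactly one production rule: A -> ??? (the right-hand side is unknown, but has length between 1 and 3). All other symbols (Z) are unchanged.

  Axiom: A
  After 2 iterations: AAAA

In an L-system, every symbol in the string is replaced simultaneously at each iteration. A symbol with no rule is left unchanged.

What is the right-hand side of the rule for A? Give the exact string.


Answer: AA

Derivation:
Trying A -> AA:
  Step 0: A
  Step 1: AA
  Step 2: AAAA
Matches the given result.


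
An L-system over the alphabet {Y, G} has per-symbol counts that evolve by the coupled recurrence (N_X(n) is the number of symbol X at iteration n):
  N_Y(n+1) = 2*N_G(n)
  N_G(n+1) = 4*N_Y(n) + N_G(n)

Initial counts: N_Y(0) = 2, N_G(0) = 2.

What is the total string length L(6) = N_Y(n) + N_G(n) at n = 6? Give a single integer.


Answer: 5998

Derivation:
Step 0: N_Y=2, N_G=2, L=4
Step 1: N_Y=4, N_G=10, L=14
Step 2: N_Y=20, N_G=26, L=46
Step 3: N_Y=52, N_G=106, L=158
Step 4: N_Y=212, N_G=314, L=526
Step 5: N_Y=628, N_G=1162, L=1790
Step 6: N_Y=2324, N_G=3674, L=5998


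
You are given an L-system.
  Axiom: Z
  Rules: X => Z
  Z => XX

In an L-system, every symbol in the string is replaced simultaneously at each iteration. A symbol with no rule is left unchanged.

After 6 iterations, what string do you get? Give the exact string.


Answer: ZZZZZZZZ

Derivation:
Step 0: Z
Step 1: XX
Step 2: ZZ
Step 3: XXXX
Step 4: ZZZZ
Step 5: XXXXXXXX
Step 6: ZZZZZZZZ


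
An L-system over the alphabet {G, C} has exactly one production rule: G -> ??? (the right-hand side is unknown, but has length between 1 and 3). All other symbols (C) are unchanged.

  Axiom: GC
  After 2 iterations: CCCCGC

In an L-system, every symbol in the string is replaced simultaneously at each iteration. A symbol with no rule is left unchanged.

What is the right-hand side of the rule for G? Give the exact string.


Answer: CCG

Derivation:
Trying G -> CCG:
  Step 0: GC
  Step 1: CCGC
  Step 2: CCCCGC
Matches the given result.


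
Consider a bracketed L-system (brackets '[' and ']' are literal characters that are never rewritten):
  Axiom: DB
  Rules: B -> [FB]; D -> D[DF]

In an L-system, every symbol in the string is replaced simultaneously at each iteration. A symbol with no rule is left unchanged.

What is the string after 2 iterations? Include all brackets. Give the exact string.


Step 0: DB
Step 1: D[DF][FB]
Step 2: D[DF][D[DF]F][F[FB]]

Answer: D[DF][D[DF]F][F[FB]]


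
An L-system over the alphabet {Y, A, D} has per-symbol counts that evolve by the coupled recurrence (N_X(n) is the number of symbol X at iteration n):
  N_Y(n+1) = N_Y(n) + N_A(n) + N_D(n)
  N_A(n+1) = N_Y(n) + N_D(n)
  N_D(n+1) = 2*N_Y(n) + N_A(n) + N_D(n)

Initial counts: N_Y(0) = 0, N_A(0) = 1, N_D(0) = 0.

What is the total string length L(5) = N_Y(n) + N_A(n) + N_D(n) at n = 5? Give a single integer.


Step 0: N_Y=0, N_A=1, N_D=0, L=1
Step 1: N_Y=1, N_A=0, N_D=1, L=2
Step 2: N_Y=2, N_A=2, N_D=3, L=7
Step 3: N_Y=7, N_A=5, N_D=9, L=21
Step 4: N_Y=21, N_A=16, N_D=28, L=65
Step 5: N_Y=65, N_A=49, N_D=86, L=200

Answer: 200


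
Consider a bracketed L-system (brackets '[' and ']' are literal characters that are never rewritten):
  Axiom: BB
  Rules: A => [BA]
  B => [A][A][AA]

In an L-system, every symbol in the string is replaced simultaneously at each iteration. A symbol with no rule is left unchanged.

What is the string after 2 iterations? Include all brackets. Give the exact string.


Step 0: BB
Step 1: [A][A][AA][A][A][AA]
Step 2: [[BA]][[BA]][[BA][BA]][[BA]][[BA]][[BA][BA]]

Answer: [[BA]][[BA]][[BA][BA]][[BA]][[BA]][[BA][BA]]


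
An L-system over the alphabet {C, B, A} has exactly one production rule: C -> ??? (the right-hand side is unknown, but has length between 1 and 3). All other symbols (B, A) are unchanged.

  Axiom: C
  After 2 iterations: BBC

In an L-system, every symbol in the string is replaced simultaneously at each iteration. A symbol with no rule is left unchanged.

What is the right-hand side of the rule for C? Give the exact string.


Trying C -> BC:
  Step 0: C
  Step 1: BC
  Step 2: BBC
Matches the given result.

Answer: BC


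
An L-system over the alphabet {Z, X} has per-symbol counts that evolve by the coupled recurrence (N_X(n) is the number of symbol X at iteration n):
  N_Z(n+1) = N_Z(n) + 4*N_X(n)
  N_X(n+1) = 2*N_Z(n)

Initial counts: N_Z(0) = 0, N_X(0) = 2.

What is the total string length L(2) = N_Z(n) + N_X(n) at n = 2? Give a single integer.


Step 0: N_Z=0, N_X=2, L=2
Step 1: N_Z=8, N_X=0, L=8
Step 2: N_Z=8, N_X=16, L=24

Answer: 24


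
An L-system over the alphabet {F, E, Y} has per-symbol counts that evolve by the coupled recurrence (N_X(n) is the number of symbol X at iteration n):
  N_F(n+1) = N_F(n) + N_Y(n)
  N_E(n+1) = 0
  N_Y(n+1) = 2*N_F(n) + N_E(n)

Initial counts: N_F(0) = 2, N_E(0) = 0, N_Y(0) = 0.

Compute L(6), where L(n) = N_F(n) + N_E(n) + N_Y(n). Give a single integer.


Step 0: N_F=2, N_E=0, N_Y=0, L=2
Step 1: N_F=2, N_E=0, N_Y=4, L=6
Step 2: N_F=6, N_E=0, N_Y=4, L=10
Step 3: N_F=10, N_E=0, N_Y=12, L=22
Step 4: N_F=22, N_E=0, N_Y=20, L=42
Step 5: N_F=42, N_E=0, N_Y=44, L=86
Step 6: N_F=86, N_E=0, N_Y=84, L=170

Answer: 170


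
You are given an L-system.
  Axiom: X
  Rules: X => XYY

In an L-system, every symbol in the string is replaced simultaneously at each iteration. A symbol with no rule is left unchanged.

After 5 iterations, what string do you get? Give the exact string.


Step 0: X
Step 1: XYY
Step 2: XYYYY
Step 3: XYYYYYY
Step 4: XYYYYYYYY
Step 5: XYYYYYYYYYY

Answer: XYYYYYYYYYY


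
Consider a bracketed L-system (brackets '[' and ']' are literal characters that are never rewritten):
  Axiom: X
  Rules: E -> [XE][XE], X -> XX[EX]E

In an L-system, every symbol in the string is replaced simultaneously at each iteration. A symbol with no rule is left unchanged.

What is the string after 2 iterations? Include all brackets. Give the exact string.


Step 0: X
Step 1: XX[EX]E
Step 2: XX[EX]EXX[EX]E[[XE][XE]XX[EX]E][XE][XE]

Answer: XX[EX]EXX[EX]E[[XE][XE]XX[EX]E][XE][XE]


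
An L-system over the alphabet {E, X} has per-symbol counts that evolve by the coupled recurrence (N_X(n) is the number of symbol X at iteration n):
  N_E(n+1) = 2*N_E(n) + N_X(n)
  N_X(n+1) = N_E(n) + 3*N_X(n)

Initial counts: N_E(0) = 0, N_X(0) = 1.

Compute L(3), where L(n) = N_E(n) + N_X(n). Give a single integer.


Answer: 55

Derivation:
Step 0: N_E=0, N_X=1, L=1
Step 1: N_E=1, N_X=3, L=4
Step 2: N_E=5, N_X=10, L=15
Step 3: N_E=20, N_X=35, L=55


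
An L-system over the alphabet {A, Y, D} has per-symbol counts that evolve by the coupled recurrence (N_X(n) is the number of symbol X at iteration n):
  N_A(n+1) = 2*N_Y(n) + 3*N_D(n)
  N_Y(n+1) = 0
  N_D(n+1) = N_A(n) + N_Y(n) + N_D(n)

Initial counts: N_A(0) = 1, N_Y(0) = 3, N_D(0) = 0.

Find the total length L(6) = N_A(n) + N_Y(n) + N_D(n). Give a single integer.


Answer: 628

Derivation:
Step 0: N_A=1, N_Y=3, N_D=0, L=4
Step 1: N_A=6, N_Y=0, N_D=4, L=10
Step 2: N_A=12, N_Y=0, N_D=10, L=22
Step 3: N_A=30, N_Y=0, N_D=22, L=52
Step 4: N_A=66, N_Y=0, N_D=52, L=118
Step 5: N_A=156, N_Y=0, N_D=118, L=274
Step 6: N_A=354, N_Y=0, N_D=274, L=628


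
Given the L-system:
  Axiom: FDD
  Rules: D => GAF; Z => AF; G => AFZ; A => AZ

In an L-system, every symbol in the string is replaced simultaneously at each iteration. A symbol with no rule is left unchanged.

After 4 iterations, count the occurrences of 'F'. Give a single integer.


Answer: 13

Derivation:
Step 0: FDD  (1 'F')
Step 1: FGAFGAF  (3 'F')
Step 2: FAFZAZFAFZAZF  (5 'F')
Step 3: FAZFAFAZAFFAZFAFAZAFF  (9 'F')
Step 4: FAZAFFAZFAZAFAZFFAZAFFAZFAZAFAZFF  (13 'F')


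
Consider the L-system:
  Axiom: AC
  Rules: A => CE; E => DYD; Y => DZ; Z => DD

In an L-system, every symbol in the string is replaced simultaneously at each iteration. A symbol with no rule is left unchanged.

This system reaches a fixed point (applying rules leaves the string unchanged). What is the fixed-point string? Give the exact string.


Step 0: AC
Step 1: CEC
Step 2: CDYDC
Step 3: CDDZDC
Step 4: CDDDDDC
Step 5: CDDDDDC  (unchanged — fixed point at step 4)

Answer: CDDDDDC
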